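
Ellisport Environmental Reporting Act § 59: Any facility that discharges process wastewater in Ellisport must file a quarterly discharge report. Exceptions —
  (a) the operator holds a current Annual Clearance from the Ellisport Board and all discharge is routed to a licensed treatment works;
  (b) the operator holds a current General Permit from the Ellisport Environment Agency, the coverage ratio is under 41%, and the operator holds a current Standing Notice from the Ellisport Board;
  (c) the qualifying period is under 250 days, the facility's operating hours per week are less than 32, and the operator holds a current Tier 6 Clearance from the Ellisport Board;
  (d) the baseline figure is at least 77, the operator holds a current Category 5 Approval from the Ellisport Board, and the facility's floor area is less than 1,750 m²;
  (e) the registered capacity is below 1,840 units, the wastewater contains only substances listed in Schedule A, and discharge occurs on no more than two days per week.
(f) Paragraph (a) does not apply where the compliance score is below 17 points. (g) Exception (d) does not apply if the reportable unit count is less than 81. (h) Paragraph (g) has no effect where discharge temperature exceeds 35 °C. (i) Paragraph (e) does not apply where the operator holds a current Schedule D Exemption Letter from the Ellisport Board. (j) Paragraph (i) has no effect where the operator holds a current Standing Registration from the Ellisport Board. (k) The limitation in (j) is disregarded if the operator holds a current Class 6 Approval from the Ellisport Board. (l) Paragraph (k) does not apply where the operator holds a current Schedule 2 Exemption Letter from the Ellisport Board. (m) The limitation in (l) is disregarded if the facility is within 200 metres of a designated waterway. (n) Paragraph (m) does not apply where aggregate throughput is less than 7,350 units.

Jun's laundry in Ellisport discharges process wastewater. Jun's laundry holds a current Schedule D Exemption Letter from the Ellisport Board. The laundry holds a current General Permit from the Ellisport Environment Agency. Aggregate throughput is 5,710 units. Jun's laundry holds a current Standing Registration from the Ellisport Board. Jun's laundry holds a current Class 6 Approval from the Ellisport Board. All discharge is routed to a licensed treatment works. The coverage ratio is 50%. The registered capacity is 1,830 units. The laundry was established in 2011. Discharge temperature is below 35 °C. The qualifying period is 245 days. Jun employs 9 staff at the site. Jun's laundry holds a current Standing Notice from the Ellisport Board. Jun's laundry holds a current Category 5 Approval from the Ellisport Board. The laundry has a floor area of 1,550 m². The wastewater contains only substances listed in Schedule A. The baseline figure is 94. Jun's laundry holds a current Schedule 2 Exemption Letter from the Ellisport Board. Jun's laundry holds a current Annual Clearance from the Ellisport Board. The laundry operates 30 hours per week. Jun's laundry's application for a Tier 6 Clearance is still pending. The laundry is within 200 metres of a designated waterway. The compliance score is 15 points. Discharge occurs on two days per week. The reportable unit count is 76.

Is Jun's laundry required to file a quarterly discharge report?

No — exception (e) applies; Jun's laundry is not required to file a quarterly discharge report.

Exception (a) is satisfied on its face — a current Annual Clearance is held; discharge is routed to a licensed treatment works. However, paragraph (f) must be considered: (f) operates — the compliance score is 15 points, below the 17 points limit. (a) is therefore removed.
Exception (b) fails — the coverage ratio is 50%, not under 41%.
Exception (c) fails — the Tier 6 Clearance is not current.
Exception (d) is satisfied on its face — the baseline figure is 94, meeting the 77 threshold; a current Category 5 Approval is held; the facility's floor area is 1,550 m², less than the 1,750 m² limit. But: (g) is engaged — the reportable unit count is 76, less than the 81 limit. (h), which would lift (g), is not triggered — discharge temperature is below 35 °C. Exception (d) does not apply.
Exception (e): the registered capacity is 1,830 units, below the 1,840 units limit; the wastewater is Schedule-A-only; discharge occurs on no more than two days per week — every condition holds. Under paragraphs (i)–(n): (i) would limit (e) — a current Schedule D Exemption Letter is held — but (j) sets (i) aside: (j) is engaged — a current Standing Registration is held. (k) would limit (j) — a current Class 6 Approval is held — but (l) sets (k) aside: (l) operates against (k): a current Schedule 2 Exemption Letter is held. (m) would limit (l) — the laundry is within 200 m of a designated waterway — but (n) sets (m) aside: (n) operates against (m): aggregate throughput is 5,710 units, less than the 7,350 units limit. So (e) applies.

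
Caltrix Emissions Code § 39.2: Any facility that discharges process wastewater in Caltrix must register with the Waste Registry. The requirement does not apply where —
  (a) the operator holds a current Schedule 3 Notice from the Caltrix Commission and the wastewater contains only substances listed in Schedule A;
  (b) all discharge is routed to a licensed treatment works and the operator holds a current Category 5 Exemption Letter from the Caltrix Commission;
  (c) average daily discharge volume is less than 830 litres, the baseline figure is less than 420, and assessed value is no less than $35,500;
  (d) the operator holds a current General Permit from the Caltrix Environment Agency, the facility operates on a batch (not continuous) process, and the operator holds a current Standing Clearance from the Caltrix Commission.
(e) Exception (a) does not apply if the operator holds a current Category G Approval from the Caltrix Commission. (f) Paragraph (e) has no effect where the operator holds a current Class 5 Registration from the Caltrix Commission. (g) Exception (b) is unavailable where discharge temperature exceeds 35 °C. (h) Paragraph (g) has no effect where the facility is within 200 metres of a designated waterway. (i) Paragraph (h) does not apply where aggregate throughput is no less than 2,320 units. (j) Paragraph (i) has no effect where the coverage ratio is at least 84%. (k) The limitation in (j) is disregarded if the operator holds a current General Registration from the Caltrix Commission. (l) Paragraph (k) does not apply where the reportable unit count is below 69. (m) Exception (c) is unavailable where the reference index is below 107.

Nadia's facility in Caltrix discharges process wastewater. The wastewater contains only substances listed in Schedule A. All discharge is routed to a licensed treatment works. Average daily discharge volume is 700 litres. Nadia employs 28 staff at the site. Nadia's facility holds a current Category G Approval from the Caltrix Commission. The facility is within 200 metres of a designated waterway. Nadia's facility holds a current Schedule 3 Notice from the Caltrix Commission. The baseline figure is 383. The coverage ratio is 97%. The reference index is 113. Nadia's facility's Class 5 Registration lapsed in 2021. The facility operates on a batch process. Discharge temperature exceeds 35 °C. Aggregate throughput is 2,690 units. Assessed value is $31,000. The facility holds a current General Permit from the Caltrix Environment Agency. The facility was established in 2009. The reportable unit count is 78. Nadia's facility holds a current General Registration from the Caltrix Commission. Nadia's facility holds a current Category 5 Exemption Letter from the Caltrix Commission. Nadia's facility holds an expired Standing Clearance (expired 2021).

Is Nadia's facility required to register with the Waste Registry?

All of (a)'s requirements are met (a current Schedule 3 Notice is held; the wastewater is Schedule-A-only). However, paragraphs (e)–(f) must be considered: (e) operates — a current Category G Approval is held. (f) is not triggered (there is no Class 5 Registration in force), so (e) stands. (a) is therefore removed.
All of (b)'s requirements are met (discharge is routed to a licensed treatment works; a current Category 5 Exemption Letter is held). But: (g) operates — discharge temperature exceeds 35 °C. (h) applies (the facility is within 200 m of a designated waterway), but is itself disapplied by (i): (i) operates — aggregate throughput is 2,690 units, meeting the 2,320 units threshold. (j) is triggered (the coverage ratio is 97%, meeting the 84% threshold), but yields to (k): (k) applies — a current General Registration is held. (l) is inapplicable (the reportable unit count is 78, not below 69), so (k) stands. (b) is therefore removed.
Exception (c) does not apply: assessed value is $31,000, short of $35,500.
Exception (d) fails — there is no Standing Clearance in force.
Every exception is unavailable, so the rule governs.

Yes — Nadia's facility must register with the Waste Registry.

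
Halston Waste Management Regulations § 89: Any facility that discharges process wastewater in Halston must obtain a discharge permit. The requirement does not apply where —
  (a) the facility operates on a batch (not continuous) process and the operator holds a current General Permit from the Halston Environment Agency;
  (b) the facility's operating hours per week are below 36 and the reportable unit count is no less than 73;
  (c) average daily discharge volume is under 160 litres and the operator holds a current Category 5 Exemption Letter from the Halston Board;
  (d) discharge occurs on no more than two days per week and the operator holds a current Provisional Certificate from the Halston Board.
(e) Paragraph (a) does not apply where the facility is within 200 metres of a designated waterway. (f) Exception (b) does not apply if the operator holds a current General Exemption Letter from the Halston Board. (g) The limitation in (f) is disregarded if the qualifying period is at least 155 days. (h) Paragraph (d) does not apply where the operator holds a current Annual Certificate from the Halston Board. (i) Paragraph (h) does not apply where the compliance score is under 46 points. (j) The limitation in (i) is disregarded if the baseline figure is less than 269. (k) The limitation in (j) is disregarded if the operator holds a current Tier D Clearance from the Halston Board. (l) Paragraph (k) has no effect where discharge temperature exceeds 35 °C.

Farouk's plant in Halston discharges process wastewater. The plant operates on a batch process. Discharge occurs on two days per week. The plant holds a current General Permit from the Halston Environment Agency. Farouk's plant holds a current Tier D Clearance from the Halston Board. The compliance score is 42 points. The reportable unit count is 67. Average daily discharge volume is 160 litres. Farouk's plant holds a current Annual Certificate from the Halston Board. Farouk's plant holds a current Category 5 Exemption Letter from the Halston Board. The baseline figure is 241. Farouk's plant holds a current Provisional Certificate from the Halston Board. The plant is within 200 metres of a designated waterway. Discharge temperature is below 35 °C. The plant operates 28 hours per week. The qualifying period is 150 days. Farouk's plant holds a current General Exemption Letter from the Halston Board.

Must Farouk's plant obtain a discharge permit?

Exception (a)'s conditions are all satisfied: the facility operates on a batch process; a current General Permit is held. But: (e) operates against (a): the plant is within 200 m of a designated waterway. Exception (a) does not apply.
Exception (b) does not apply: the reportable unit count is 67, short of 73.
Exception (c) fails — average daily discharge volume is 160 litres, not under 160 litres.
Exception (d)'s conditions are all satisfied: discharge occurs on no more than two days per week; a current Provisional Certificate is held. As to paragraphs (h)–(l): (h) would limit (d) — a current Annual Certificate is held — but (i) sets (h) aside: (i) is triggered — the compliance score is 42 points, under the 46 points limit. (j) would limit (i) — the baseline figure is 241, less than the 269 limit — but (k) sets (j) aside: (k) operates against (j): a current Tier D Clearance is held. (l), which would lift (k), does not operate here — discharge temperature is below 35 °C. Exception (d) stands.

No — exception (d) applies; Farouk's plant is not required to obtain a discharge permit.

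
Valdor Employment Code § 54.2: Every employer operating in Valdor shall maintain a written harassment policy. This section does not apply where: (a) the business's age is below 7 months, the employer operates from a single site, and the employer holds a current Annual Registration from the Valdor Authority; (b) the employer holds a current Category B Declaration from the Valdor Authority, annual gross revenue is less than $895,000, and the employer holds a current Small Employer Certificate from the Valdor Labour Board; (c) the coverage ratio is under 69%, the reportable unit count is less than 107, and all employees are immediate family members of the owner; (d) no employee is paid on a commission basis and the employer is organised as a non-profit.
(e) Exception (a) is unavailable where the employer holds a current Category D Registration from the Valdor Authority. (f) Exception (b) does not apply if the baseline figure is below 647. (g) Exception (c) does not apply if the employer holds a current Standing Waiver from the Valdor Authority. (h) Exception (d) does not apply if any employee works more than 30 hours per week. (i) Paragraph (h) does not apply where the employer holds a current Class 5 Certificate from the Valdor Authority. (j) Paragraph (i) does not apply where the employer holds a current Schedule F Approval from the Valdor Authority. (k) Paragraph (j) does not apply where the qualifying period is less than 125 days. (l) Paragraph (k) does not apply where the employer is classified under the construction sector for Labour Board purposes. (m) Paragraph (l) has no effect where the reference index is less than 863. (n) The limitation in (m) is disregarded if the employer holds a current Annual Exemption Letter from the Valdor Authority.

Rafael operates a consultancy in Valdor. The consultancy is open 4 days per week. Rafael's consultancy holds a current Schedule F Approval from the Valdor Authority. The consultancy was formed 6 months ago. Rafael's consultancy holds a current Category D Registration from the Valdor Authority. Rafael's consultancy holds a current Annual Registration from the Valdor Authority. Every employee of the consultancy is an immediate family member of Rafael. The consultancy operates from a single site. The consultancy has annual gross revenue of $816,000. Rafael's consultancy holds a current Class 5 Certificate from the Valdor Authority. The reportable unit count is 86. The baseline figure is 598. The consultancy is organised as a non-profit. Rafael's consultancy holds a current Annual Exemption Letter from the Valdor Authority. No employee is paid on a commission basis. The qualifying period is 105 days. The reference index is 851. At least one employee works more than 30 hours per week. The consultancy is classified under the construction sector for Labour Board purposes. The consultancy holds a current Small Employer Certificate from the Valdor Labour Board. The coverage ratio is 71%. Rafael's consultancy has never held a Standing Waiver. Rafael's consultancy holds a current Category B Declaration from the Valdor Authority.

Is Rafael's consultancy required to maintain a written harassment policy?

Yes — Rafael's consultancy must maintain a written harassment policy.

Exception (a)'s conditions are all satisfied: the business's age is 6 months, below the 7 months limit; the employer operates from a single site; a current Annual Registration is held. But applying paragraph (e): (e) is triggered — a current Category D Registration is held. Exception (a) does not apply.
Exception (b) is satisfied on its face — a current Category B Declaration is held; annual gross revenue is $816,000, less than the $895,000 limit; a current Small Employer Certificate is held. But: (f) is triggered — the baseline figure is 598, below the 647 limit. Exception (b) does not apply.
Exception (c) does not apply: the coverage ratio is 71%, not under 69%.
Exception (d)'s conditions are all satisfied: no employee is paid on commission; the employer is a non-profit. But applying paragraphs (h)–(n): (h) applies — at least one employee exceeds 30 hours/week. (i) operates (a current Class 5 Certificate is held), but yields to (j): (j) operates against (i): a current Schedule F Approval is held. (k) would limit (j) — the qualifying period is 105 days, less than the 125 days limit — but (l) sets (k) aside: (l) applies — the consultancy is classified under the construction sector. (m) operates (the reference index is 851, less than the 863 limit), but yields to (n): (n) operates against (m): a current Annual Exemption Letter is held. Exception (d) does not apply.
No exception displaces § 54.2.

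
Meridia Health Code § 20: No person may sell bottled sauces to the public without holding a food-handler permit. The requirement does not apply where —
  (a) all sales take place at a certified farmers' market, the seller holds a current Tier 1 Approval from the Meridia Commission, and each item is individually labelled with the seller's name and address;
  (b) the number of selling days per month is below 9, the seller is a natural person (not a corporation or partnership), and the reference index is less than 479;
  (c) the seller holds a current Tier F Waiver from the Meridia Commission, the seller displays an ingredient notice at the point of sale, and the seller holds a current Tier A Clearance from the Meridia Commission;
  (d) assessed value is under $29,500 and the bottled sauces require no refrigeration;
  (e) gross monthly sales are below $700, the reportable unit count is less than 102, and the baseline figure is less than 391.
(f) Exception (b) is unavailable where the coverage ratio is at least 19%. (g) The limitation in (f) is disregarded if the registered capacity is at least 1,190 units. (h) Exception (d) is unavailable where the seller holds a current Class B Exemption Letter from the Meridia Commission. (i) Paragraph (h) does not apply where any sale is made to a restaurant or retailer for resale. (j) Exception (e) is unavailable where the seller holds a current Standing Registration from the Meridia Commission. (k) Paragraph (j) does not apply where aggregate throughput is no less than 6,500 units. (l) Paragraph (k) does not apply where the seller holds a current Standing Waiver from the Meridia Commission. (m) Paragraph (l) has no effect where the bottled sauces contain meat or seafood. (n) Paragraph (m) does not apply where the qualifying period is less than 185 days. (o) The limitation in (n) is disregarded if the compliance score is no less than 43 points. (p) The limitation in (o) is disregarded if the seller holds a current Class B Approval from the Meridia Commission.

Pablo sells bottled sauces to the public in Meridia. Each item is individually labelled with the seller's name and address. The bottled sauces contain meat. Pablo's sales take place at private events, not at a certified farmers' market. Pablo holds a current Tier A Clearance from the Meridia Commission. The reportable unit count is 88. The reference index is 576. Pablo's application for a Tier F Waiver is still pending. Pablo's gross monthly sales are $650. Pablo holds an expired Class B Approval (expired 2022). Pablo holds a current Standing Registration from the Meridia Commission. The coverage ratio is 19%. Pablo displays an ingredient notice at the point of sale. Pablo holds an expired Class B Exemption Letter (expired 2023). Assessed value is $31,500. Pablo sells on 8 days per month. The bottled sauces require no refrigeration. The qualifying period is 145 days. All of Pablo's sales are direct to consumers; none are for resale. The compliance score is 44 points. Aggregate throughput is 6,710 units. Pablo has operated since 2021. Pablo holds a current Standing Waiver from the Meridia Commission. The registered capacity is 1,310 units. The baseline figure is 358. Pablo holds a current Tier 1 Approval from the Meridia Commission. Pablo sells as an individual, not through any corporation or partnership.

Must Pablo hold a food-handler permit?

No — exception (e) applies; Pablo is not required to hold a food-handler permit.

Exception (a) requires that all sales take place at a certified farmers' market; but sales are at private events, not a certified farmers' market, so (a) is unavailable.
Exception (b) fails — the reference index is 576, not less than 479.
Exception (c) fails — the Tier F Waiver is not current.
Exception (d) fails — assessed value is $31,500, not under $29,500.
Exception (e)'s conditions are all satisfied: gross monthly sales are $650, below the $700 limit; the reportable unit count is 88, less than the 102 limit; the baseline figure is 358, less than the 391 limit. As to paragraphs (j)–(p): (j) operates (a current Standing Registration is held), but yields to (k): (k) is triggered — aggregate throughput is 6,710 units, meeting the 6,500 units threshold. (l) is triggered (a current Standing Waiver is held), but is set aside by (m): (m) is engaged — the bottled sauces contain meat. (n) would limit (m) — the qualifying period is 145 days, less than the 185 days limit — but (o) sets (n) aside: (o) operates against (n): the compliance score is 44 points, meeting the 43 points threshold. (p) is not triggered (the Class B Approval is not current), so (o) stands. Exception (e) stands.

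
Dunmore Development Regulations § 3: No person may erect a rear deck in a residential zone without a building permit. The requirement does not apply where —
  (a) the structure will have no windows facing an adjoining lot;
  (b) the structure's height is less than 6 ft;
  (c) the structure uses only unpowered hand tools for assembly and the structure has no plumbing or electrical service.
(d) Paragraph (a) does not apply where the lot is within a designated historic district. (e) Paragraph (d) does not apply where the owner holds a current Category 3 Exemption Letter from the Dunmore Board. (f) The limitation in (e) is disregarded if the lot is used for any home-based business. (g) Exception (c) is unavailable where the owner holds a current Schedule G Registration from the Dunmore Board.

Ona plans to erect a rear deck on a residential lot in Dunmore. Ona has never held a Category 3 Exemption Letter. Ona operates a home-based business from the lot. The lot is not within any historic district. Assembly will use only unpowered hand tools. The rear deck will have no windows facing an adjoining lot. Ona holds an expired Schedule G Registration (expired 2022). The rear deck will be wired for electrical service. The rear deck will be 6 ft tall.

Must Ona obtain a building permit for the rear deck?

Exception (a): no windows face an adjoining lot — every condition holds. Applying paragraphs (d)–(f): (d) does not operate here — the lot is not in a historic district. (a) remains available.
Exception (b) fails — the structure's height is 6 ft, not less than 6 ft.
Exception (c) requires that the structure has no plumbing or electrical service; but electrical service is planned, so (c) is unavailable.

No — exception (a) applies; Ona does not need a building permit.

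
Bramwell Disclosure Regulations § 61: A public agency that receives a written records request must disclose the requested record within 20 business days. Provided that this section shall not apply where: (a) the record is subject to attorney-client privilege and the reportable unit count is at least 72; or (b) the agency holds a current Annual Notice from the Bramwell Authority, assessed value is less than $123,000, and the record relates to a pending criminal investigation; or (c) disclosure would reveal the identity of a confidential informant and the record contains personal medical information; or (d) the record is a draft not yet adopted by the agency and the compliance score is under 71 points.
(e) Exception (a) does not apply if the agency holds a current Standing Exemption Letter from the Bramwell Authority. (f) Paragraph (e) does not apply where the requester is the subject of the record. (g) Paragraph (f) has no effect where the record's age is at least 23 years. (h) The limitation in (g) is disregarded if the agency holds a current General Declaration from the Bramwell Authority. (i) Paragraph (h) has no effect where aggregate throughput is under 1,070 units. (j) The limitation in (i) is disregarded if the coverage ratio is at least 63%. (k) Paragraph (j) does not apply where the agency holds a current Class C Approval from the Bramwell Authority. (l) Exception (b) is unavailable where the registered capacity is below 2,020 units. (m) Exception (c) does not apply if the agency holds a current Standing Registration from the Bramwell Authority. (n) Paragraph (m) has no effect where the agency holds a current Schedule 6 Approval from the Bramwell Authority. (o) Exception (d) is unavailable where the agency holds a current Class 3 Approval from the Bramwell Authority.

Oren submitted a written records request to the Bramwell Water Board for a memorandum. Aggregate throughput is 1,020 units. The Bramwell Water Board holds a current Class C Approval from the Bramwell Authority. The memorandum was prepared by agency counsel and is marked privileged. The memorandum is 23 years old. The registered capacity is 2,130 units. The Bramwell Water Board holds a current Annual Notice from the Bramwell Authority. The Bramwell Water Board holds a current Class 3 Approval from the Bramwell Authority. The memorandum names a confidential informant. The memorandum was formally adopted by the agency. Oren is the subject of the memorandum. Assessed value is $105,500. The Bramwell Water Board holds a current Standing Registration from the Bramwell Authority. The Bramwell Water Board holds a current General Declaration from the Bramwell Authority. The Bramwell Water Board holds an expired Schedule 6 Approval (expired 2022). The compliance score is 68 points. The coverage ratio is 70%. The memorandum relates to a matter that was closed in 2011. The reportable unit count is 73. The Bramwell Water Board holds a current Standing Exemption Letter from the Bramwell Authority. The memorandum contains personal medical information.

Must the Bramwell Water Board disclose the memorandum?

Yes — the Bramwell Water Board must disclose the memorandum.

Exception (a) is satisfied on its face — the memorandum is privileged; the reportable unit count is 73, meeting the 72 threshold. But applying paragraphs (e)–(k): (e) is engaged — a current Standing Exemption Letter is held. (f) would limit (e) — Oren is the subject of the memorandum — but (g) sets (f) aside: (g) is engaged — the record's age is 23 years, meeting the 23 years threshold. (h) operates (a current General Declaration is held), but yields to (i): (i) applies — aggregate throughput is 1,020 units, under the 1,070 units limit. (j) is engaged (the coverage ratio is 70%, meeting the 63% threshold), but is displaced by (k): (k) operates against (j): a current Class C Approval is held. So (a) is unavailable.
Exception (b) requires that the record relates to a pending criminal investigation; but the memorandum relates to a closed matter, so (b) is unavailable.
Exception (c): the memorandum names a confidential informant; the memorandum contains personal medical information — every condition holds. Turning to paragraphs (m)–(n): (m) is triggered — a current Standing Registration is held. (n), which would lift (m), is not engaged — the Schedule 6 Approval is not current. (c) is therefore removed.
Exception (d) fails — the memorandum has been formally adopted.
None of the exceptions is available; § 61 applies in full.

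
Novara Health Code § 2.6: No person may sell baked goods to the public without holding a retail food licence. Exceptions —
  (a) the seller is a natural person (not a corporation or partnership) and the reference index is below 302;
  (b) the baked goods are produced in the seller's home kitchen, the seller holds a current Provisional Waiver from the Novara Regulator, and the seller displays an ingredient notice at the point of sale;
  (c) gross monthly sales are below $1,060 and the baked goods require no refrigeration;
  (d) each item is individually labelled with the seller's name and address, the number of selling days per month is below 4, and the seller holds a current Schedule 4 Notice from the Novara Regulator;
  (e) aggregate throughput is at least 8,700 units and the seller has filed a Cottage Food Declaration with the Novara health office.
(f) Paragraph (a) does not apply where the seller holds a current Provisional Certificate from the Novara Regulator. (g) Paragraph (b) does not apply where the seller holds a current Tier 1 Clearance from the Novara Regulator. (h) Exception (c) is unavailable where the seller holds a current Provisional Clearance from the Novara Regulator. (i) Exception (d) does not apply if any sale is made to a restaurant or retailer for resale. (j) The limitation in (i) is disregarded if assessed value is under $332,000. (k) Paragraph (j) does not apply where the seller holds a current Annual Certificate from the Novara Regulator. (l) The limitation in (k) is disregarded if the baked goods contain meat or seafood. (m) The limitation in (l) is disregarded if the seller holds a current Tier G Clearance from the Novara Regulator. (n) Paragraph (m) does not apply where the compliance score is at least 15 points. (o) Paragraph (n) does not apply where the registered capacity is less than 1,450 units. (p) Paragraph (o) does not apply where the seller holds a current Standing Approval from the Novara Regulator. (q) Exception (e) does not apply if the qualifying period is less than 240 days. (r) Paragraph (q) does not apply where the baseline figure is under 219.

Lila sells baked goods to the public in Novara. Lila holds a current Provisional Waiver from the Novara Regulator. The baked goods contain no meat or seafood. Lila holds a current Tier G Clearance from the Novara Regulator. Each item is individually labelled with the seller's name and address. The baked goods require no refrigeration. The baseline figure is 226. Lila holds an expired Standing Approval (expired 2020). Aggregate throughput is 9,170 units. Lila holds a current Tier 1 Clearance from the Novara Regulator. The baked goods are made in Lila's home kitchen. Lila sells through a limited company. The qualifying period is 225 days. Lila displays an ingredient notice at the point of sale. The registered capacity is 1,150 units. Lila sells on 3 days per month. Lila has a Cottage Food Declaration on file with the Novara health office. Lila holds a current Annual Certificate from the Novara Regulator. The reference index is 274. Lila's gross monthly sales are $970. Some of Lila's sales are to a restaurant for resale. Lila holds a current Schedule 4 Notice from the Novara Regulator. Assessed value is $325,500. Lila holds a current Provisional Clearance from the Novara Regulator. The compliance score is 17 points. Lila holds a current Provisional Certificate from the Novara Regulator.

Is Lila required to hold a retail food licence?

Exception (a) does not apply: the seller operates through a limited company.
Exception (b)'s conditions are all satisfied: the baked goods are home-kitchen produced; a current Provisional Waiver is held; an ingredient notice is displayed. However, paragraph (g) must be considered: (g) operates against (b): a current Tier 1 Clearance is held. Exception (b) does not apply.
All of (c)'s requirements are met (gross monthly sales are $970, below the $1,060 limit; the baked goods are shelf-stable). But applying paragraph (h): (h) applies — a current Provisional Clearance is held. (c) is therefore removed.
Exception (d): items are individually labelled; the number of selling days per month is 3, below the 4 limit; a current Schedule 4 Notice is held — every condition holds. But: (i) operates — some sales are to a restaurant for resale. (j) would limit (i) — assessed value is $325,500, under the $332,000 limit — but (k) sets (j) aside: (k) operates against (j): a current Annual Certificate is held. (l) is not engaged (the baked goods contain no meat or seafood), so (k) stands. So (d) is unavailable.
Exception (e) is satisfied on its face — aggregate throughput is 9,170 units, meeting the 8,700 units threshold; a Cottage Food Declaration is on file. But: (q) operates against (e): the qualifying period is 225 days, less than the 240 days limit. (r) is not triggered (the baseline figure is 226, not under 219), so (q) stands. Exception (e) does not apply.
No exception displaces § 2.6.

Yes — Lila must hold a retail food licence.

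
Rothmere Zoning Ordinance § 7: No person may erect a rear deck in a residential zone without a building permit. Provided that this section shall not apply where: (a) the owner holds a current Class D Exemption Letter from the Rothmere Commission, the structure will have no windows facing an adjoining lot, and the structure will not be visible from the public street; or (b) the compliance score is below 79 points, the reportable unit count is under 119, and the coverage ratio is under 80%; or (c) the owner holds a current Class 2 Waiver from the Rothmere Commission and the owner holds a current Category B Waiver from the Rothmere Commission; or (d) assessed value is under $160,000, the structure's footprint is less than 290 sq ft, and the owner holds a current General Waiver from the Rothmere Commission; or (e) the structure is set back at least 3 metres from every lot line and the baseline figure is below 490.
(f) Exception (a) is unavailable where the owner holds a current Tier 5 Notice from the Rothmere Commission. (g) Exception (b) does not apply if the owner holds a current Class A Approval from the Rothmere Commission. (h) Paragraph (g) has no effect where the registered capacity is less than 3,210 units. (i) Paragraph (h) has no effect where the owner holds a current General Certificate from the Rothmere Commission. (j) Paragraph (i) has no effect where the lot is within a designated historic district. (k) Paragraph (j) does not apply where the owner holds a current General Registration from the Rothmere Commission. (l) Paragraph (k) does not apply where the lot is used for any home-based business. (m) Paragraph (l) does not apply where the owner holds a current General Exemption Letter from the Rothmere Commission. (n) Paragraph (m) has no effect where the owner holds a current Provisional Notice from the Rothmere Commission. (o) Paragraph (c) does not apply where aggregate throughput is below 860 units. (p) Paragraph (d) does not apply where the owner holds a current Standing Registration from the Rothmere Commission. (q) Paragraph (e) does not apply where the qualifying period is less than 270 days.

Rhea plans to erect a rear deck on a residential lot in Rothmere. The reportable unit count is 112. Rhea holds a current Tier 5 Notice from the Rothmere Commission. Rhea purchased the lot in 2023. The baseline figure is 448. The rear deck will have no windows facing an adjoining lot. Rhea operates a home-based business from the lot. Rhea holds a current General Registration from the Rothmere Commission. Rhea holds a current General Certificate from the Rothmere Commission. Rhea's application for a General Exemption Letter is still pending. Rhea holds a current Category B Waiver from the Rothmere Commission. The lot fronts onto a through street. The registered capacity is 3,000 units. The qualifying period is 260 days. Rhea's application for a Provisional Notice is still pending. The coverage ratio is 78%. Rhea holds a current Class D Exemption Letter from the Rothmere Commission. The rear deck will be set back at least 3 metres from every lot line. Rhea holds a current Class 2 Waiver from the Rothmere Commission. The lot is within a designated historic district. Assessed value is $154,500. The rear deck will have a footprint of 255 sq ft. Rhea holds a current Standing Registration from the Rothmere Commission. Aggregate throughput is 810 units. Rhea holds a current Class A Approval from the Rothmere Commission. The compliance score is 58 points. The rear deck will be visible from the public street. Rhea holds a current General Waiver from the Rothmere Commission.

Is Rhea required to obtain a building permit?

Exception (a) requires that the structure will not be visible from the public street; but the structure will be visible from the street, so (a) is unavailable.
Exception (b): the compliance score is 58 points, below the 79 points limit; the reportable unit count is 112, under the 119 limit; the coverage ratio is 78%, under the 80% limit — every condition holds. As to paragraphs (g)–(n): (g) would limit (b) — a current Class A Approval is held — but (h) sets (g) aside: (h) operates against (g): the registered capacity is 3,000 units, less than the 3,210 units limit. (i) would limit (h) — a current General Certificate is held — but (j) sets (i) aside: (j) is triggered — the lot is in a historic district. (k) would limit (j) — a current General Registration is held — but (l) sets (k) aside: (l) operates against (k): a home-based business operates on the lot. (m), which would lift (l), is not engaged — there is no General Exemption Letter in force. So (b) applies.
Exception (c)'s conditions are all satisfied: a current Class 2 Waiver is held; a current Category B Waiver is held. But: (o) operates against (c): aggregate throughput is 810 units, below the 860 units limit. Exception (c) does not apply.
Exception (d) is satisfied on its face — assessed value is $154,500, under the $160,000 limit; the structure's footprint is 255 sq ft, less than the 290 sq ft limit; a current General Waiver is held. But: (p) operates against (d): a current Standing Registration is held. (d) is therefore removed.
Exception (e)'s conditions are all satisfied: the setback is at least 3 m on every side; the baseline figure is 448, below the 490 limit. But: (q) operates against (e): the qualifying period is 260 days, less than the 270 days limit. (e) is therefore removed.

No — exception (b) applies; Rhea does not need a building permit.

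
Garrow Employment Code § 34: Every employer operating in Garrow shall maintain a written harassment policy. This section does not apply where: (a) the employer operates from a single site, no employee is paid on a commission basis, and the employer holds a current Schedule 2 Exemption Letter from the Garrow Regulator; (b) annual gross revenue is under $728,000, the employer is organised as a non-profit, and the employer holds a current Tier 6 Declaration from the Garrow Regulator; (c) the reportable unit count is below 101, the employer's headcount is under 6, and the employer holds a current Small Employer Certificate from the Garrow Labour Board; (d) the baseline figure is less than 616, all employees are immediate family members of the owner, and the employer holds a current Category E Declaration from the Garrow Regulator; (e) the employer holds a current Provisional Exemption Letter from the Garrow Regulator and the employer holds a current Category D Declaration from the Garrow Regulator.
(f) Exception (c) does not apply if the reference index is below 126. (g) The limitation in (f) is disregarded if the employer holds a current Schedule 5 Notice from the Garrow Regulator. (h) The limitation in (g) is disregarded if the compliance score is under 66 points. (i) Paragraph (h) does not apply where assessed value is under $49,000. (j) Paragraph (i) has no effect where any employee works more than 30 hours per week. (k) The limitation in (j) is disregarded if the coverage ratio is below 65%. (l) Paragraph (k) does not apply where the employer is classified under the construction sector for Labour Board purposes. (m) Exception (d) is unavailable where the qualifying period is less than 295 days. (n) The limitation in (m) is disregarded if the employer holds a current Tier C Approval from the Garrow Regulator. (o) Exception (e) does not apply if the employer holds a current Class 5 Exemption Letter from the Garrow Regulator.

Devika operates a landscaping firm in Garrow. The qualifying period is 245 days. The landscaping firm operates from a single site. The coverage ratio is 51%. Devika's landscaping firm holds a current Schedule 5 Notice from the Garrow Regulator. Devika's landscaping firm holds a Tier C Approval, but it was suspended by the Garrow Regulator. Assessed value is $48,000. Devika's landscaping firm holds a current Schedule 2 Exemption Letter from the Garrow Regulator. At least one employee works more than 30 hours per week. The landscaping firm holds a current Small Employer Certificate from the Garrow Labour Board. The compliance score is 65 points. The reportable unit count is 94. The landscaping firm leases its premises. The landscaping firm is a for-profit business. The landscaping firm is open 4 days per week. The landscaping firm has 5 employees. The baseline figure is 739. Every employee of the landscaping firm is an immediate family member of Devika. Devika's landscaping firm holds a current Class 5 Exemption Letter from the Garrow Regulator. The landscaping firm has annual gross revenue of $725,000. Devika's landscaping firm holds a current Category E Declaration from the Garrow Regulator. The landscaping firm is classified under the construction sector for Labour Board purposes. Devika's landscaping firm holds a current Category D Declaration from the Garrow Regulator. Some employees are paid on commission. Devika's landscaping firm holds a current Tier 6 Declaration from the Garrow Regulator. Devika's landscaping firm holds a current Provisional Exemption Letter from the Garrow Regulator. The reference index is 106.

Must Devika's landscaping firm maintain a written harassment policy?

Exception (a) fails — some employees are paid on commission.
Exception (b) requires that the employer is organised as a non-profit; but the employer is for-profit, so (b) is unavailable.
Exception (c): the reportable unit count is 94, below the 101 limit; the employer's headcount is 5, under the 6 limit; a current Small Employer Certificate is held — every condition holds. However, paragraphs (f)–(l) must be considered: (f) operates against (c): the reference index is 106, below the 126 limit. (g) would limit (f) — a current Schedule 5 Notice is held — but (h) sets (g) aside: (h) operates against (g): the compliance score is 65 points, under the 66 points limit. (i) applies (assessed value is $48,000, under the $49,000 limit), but is displaced by (j): (j) operates against (i): at least one employee exceeds 30 hours/week. (k) is engaged (the coverage ratio is 51%, below the 65% limit), but is displaced by (l): (l) operates against (k): the landscaping firm is classified under the construction sector. (c) is therefore removed.
Exception (d) fails — the baseline figure is 739, not less than 616.
All of (e)'s requirements are met (a current Provisional Exemption Letter is held; a current Category D Declaration is held). But: (o) operates against (e): a current Class 5 Exemption Letter is held. Exception (e) does not apply.
No exception applies. The general rule governs.

Yes — Devika's landscaping firm must maintain a written harassment policy.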